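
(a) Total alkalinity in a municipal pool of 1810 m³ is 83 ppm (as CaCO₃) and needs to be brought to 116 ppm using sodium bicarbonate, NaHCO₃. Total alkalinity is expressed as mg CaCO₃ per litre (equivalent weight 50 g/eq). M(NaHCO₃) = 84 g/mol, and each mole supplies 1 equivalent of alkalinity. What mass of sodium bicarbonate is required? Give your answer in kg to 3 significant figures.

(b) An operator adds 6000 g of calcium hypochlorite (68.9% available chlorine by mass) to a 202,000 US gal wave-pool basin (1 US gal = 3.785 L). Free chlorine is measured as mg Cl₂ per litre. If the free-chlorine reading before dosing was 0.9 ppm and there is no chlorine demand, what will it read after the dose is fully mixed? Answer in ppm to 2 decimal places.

(a) Volume: 1810 m³ = 1,810,000 L.
(a) Alkalinity to add: (116 − 83) = 33 mg/L as CaCO₃ × 1,810,000 L = 59,730 g as CaCO₃.
(a) Equivalents: 59,730 g ÷ 50 g/eq = 1195 eq.
(a) NaHCO₃ supplies 1 eq per mole → 1195 mol.
(a) Mass: 1195 mol × 84 g/mol = 100,300 g.

(b) Volume: 202,000 US gal × 3.785 L/gal = 764,570 L.
(b) Available chlorine delivered: 6000 g × 0.689 = 4134 g as Cl₂.
(b) Concentration rise: 4134 g / 764,570 L = 5.407 mg/L = 5.41 ppm.
(b) Final FC: 0.9 + 5.41 = 6.31 ppm.

(a) 100 kg; (b) 6.31 ppm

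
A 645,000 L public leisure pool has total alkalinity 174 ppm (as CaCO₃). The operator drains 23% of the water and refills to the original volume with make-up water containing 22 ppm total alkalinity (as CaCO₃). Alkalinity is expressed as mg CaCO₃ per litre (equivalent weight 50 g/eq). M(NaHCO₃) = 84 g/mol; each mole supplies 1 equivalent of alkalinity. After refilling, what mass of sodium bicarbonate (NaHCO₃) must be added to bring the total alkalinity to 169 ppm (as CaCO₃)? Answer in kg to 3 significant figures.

32.5 kg

After draining 23% and refilling: 174 × 0.77 + 22 × 0.23 = 139.04 ppm.
Deficit to target: 169 − 139.04 = 29.96 mg/L.
As CaCO₃: 29.96 mg/L × 645,000 L = 19,320 g; ÷ 50 g/eq ÷ 1 = 386.5 mol NaHCO₃.
Mass: 386.5 × 84 = 32,460 g.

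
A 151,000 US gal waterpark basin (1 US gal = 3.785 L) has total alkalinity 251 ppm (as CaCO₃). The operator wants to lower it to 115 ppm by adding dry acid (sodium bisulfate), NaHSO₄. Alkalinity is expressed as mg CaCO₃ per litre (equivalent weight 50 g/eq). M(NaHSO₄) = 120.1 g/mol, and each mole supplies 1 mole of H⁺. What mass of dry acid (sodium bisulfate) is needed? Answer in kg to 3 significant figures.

187 kg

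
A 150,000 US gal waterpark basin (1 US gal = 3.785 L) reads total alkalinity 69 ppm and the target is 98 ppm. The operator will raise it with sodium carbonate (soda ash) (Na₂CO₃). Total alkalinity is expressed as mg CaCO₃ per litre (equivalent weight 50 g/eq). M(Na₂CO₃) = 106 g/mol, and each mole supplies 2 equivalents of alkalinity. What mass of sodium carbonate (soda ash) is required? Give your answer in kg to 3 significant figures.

Volume: 150,000 US gal × 3.785 L/gal = 567,750 L.
Alkalinity to add: (98 − 69) = 29 mg/L as CaCO₃ × 567,750 L = 16,460 g as CaCO₃.
Equivalents: 16,460 g ÷ 50 g/eq = 329.3 eq.
Each mole of Na₂CO₃ supplies 2 eq, so 329.3 / 2 = 164.6 mol.
Mass: 164.6 mol × 106 g/mol = 17,450 g.

17.5 kg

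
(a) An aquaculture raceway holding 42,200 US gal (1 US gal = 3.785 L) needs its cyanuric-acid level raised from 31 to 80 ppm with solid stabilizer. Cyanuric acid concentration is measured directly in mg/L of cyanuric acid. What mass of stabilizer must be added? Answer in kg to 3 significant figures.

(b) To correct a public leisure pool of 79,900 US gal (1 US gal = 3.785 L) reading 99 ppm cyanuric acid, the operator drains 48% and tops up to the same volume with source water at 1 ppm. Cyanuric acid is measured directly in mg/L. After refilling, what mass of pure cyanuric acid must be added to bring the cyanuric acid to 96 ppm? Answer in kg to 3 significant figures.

(a) 7.83 kg; (b) 13.3 kg

(a) Volume: 42,200 US gal × 3.785 L/gal = 159,727 L.
(a) CYA to add: (80 − 31) = 49 mg/L × 159,727 L = 7827 g cyanuric acid.

(b) Volume: 79,900 US gal × 3.785 L/gal = 302,422 L.
(b) After draining 48% and refilling: 99 × 0.52 + 1 × 0.48 = 51.96 ppm.
(b) Deficit to target: 96 − 51.96 = 44.04 mg/L.
(b) Mass: 44.04 mg/L × 302,422 L = 13,320 g cyanuric acid.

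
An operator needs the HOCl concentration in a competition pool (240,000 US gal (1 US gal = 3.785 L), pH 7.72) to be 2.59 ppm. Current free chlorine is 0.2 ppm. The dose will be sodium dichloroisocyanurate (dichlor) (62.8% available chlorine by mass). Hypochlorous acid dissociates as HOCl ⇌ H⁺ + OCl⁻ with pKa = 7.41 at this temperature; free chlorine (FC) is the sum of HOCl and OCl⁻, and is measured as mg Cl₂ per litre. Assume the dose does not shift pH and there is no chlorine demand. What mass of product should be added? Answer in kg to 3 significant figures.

11.1 kg

Volume: 240,000 US gal × 3.785 L/gal = 908,400 L.
[OCl⁻]/[HOCl] = 10^(pH − pKa) = 10^(7.72 − 7.41) = 2.042; fraction as HOCl = 1/(1 + 2.042) = 0.3288.
Free chlorine required for 2.59 ppm HOCl: 2.59 / 0.3288 = 7.878 ppm.
FC to add: 7.878 − 0.2 = 7.678 mg/L as Cl₂.
Cl₂ equivalent: 7.678 mg/L × 908,400 L = 6975 g.
Product at 62.8% available Cl: 6975 / 0.628 = 11,110 g.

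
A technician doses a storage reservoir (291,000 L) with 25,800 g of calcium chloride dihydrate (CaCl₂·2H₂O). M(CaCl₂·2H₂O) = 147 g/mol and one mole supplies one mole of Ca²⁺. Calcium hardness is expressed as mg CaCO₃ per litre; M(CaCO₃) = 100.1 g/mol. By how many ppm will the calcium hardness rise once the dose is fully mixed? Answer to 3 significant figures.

60.4 ppm

Moles of Ca²⁺: 25,800 g ÷ 147 g/mol = 175.5 mol.
As CaCO₃: 175.5 mol × 100.1 g/mol = 17,570 g.
Rise: 17,570 g / 291,000 L × 1000 = 60.37 mg/L.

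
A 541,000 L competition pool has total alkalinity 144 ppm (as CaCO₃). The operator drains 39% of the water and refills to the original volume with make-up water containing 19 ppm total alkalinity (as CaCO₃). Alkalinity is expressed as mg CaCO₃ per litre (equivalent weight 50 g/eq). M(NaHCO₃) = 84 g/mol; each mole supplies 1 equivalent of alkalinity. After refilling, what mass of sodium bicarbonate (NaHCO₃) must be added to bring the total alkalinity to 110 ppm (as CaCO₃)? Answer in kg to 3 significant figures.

After draining 39% and refilling: 144 × 0.61 + 19 × 0.39 = 95.25 ppm.
Deficit to target: 110 − 95.25 = 14.75 mg/L.
As CaCO₃: 14.75 mg/L × 541,000 L = 7980 g; ÷ 50 g/eq ÷ 1 = 159.6 mol NaHCO₃.
Mass: 159.6 × 84 = 13,410 g.

13.4 kg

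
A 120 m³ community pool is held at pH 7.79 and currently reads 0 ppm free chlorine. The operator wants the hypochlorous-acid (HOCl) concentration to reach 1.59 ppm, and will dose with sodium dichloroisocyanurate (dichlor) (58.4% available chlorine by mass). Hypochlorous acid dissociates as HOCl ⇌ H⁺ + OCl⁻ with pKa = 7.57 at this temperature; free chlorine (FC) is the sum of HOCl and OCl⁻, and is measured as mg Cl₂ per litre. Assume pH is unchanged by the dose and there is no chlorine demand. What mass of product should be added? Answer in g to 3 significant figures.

Volume: 120 m³ = 120,000 L.
[OCl⁻]/[HOCl] = 10^(pH − pKa) = 10^(7.79 − 7.57) = 1.66; fraction as HOCl = 1/(1 + 1.66) = 0.376.
Free chlorine required for 1.59 ppm HOCl: 1.59 / 0.376 = 4.229 ppm.
FC to add: 4.229 − 0 = 4.229 mg/L as Cl₂.
Cl₂ equivalent: 4.229 mg/L × 120,000 L = 507.4 g.
Product at 58.4% available Cl: 507.4 / 0.584 = 868.9 g.

869 g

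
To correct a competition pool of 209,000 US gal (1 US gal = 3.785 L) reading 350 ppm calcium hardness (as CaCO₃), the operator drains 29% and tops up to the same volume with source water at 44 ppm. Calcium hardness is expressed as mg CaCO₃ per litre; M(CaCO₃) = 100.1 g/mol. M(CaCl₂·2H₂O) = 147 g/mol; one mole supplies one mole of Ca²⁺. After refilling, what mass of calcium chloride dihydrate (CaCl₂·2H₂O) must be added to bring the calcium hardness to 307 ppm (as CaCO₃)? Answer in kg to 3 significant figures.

Volume: 209,000 US gal × 3.785 L/gal = 791,065 L.
After draining 29% and refilling: 350 × 0.71 + 44 × 0.29 = 261.26 ppm.
Deficit to target: 307 − 261.26 = 45.74 mg/L.
As CaCO₃: 45.74 mg/L × 791,065 L = 36,180 g; ÷ 100.1 = 361.5 mol Ca²⁺.
Mass: 361.5 × 147 = 53,140 g.

53.1 kg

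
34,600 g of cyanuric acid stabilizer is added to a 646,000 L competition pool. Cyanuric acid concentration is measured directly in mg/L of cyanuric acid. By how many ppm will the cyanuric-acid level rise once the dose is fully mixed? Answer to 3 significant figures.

Rise: 34,600 g / 646,000 L × 1000 = 53.56 mg/L.

53.6 ppm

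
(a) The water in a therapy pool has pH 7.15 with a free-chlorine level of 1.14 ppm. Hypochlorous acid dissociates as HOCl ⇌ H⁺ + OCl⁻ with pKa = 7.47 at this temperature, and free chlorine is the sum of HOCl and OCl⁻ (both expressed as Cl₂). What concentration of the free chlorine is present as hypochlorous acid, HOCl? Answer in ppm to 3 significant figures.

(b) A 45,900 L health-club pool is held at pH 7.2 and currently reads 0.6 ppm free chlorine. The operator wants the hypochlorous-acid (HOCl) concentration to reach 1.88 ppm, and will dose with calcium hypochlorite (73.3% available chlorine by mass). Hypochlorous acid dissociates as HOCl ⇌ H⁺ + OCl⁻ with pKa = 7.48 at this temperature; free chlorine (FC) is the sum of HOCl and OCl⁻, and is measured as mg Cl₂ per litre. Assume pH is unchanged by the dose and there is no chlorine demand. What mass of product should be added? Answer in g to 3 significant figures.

(a) [OCl⁻]/[HOCl] = 10^(pH − pKa) = 10^(7.15 − 7.47) = 10^-0.32 = 0.4786.
(a) Fraction as HOCl = 1 / (1 + 0.4786) = 0.6763.
(a) HOCl = 0.6763 × 1.14 ppm = 0.771 ppm.

(b) [OCl⁻]/[HOCl] = 10^(pH − pKa) = 10^(7.2 − 7.48) = 0.5248; fraction as HOCl = 1/(1 + 0.5248) = 0.6558.
(b) Free chlorine required for 1.88 ppm HOCl: 1.88 / 0.6558 = 2.867 ppm.
(b) FC to add: 2.867 − 0.6 = 2.267 mg/L as Cl₂.
(b) Cl₂ equivalent: 2.267 mg/L × 45,900 L = 104 g.
(b) Product at 73.3% available Cl: 104 / 0.733 = 141.9 g.

(a) 0.771 ppm; (b) 142 g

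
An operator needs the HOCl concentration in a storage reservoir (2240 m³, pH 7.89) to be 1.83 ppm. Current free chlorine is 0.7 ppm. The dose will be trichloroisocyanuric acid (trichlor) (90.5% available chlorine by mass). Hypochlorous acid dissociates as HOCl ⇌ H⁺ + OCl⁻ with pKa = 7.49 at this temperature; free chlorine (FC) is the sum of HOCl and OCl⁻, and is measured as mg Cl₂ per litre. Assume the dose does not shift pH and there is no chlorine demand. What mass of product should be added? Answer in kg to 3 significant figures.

14.2 kg

Volume: 2240 m³ = 2,240,000 L.
[OCl⁻]/[HOCl] = 10^(pH − pKa) = 10^(7.89 − 7.49) = 2.512; fraction as HOCl = 1/(1 + 2.512) = 0.2847.
Free chlorine required for 1.83 ppm HOCl: 1.83 / 0.2847 = 6.427 ppm.
FC to add: 6.427 − 0.7 = 5.727 mg/L as Cl₂.
Cl₂ equivalent: 5.727 mg/L × 2,240,000 L = 12,830 g.
Product at 90.5% available Cl: 12,830 / 0.905 = 14,170 g.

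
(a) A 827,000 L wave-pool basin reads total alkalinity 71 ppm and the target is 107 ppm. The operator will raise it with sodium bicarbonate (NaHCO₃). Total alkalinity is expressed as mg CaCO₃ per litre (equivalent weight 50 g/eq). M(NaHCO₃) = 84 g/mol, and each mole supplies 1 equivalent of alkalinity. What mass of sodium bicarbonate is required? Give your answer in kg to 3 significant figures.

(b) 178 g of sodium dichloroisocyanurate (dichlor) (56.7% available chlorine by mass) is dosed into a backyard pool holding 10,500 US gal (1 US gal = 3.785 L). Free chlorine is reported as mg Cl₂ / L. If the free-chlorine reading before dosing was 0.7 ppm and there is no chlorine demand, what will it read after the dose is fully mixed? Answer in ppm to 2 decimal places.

(a) Alkalinity to add: (107 − 71) = 36 mg/L as CaCO₃ × 827,000 L = 29,770 g as CaCO₃.
(a) Equivalents: 29,770 g ÷ 50 g/eq = 595.4 eq.
(a) NaHCO₃ supplies 1 eq per mole → 595.4 mol.
(a) Mass: 595.4 mol × 84 g/mol = 50,020 g.

(b) Volume: 10,500 US gal × 3.785 L/gal = 39,742 L.
(b) Available chlorine delivered: 178 g × 0.567 = 100.9 g as Cl₂.
(b) Concentration rise: 100.9 g / 39,742 L = 2.539 mg/L = 2.54 ppm.
(b) Final FC: 0.7 + 2.54 = 3.24 ppm.

(a) 50.0 kg; (b) 3.24 ppm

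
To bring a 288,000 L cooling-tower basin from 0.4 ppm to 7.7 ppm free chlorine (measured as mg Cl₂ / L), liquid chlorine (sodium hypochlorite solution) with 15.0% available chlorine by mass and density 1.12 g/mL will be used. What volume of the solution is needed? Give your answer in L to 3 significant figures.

12.5 L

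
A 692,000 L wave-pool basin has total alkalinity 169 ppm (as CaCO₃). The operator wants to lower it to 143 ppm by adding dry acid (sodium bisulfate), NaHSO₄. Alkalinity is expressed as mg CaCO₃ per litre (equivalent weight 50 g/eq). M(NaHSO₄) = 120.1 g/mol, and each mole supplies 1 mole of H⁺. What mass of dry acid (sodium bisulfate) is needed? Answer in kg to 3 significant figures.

43.2 kg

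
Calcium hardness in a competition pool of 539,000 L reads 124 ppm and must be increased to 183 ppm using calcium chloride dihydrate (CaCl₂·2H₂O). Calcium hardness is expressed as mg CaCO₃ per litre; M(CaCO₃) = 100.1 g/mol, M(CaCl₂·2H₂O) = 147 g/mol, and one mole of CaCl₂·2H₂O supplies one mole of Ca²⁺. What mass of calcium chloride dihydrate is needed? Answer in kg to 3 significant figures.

46.7 kg

Hardness to add: (183 − 124) = 59 mg/L as CaCO₃ × 539,000 L = 31,800 g as CaCO₃.
Moles of Ca²⁺ (1 mol Ca²⁺ ≡ 1 mol CaCO₃): 31,800 / 100.1 g/mol = 317.7 mol.
Mass of CaCl₂·2H₂O: 317.7 × 147 = 46,700 g.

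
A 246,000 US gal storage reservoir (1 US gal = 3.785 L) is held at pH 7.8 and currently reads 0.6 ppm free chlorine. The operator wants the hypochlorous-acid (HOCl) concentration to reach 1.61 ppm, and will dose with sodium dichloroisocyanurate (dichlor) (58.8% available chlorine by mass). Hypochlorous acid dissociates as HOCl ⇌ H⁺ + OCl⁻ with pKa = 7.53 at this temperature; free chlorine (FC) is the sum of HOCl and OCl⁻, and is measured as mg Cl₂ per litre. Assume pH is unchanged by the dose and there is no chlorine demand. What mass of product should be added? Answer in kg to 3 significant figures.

Volume: 246,000 US gal × 3.785 L/gal = 931,110 L.
[OCl⁻]/[HOCl] = 10^(pH − pKa) = 10^(7.8 − 7.53) = 1.862; fraction as HOCl = 1/(1 + 1.862) = 0.3494.
Free chlorine required for 1.61 ppm HOCl: 1.61 / 0.3494 = 4.608 ppm.
FC to add: 4.608 − 0.6 = 4.008 mg/L as Cl₂.
Cl₂ equivalent: 4.008 mg/L × 931,110 L = 3732 g.
Product at 58.8% available Cl: 3732 / 0.588 = 6347 g.

6.35 kg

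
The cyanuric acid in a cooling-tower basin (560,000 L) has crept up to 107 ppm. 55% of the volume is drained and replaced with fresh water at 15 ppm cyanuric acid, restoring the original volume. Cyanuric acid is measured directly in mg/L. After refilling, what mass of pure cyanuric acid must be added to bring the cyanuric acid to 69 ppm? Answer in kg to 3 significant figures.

7.06 kg

After draining 55% and refilling: 107 × 0.45 + 15 × 0.55 = 56.4 ppm.
Deficit to target: 69 − 56.4 = 12.6 mg/L.
Mass: 12.6 mg/L × 560,000 L = 7056 g cyanuric acid.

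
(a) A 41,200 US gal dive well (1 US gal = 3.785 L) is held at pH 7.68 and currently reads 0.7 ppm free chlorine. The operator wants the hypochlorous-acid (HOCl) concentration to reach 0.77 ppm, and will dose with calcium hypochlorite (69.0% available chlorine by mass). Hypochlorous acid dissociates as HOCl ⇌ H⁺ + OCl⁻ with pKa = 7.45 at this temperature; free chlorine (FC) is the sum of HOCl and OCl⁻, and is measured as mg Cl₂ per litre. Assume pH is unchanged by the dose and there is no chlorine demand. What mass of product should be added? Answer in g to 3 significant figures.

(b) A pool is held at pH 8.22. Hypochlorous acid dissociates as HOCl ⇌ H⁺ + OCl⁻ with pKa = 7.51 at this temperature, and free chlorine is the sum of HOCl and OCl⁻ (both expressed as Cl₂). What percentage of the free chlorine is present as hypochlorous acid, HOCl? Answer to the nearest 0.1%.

(a) 311 g; (b) 16.3%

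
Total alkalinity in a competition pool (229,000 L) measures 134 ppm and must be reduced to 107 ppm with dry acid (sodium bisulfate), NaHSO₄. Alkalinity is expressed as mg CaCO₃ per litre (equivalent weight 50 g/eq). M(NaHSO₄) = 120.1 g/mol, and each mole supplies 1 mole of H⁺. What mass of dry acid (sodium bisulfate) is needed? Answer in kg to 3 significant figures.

14.9 kg

Alkalinity to neutralize: (134 − 107) = 27 mg/L as CaCO₃ × 229,000 L = 6183 g as CaCO₃.
Equivalents of H⁺ required: 6183 ÷ 50 g/eq = 123.7 eq = 123.7 mol NaHSO₄.
Mass of NaHSO₄: 123.7 × 120.1 = 14,850 g.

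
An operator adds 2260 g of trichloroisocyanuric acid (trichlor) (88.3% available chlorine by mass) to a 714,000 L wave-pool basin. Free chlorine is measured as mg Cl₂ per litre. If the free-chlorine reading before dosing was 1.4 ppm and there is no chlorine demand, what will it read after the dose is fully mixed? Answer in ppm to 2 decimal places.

4.19 ppm

Available chlorine delivered: 2260 g × 0.883 = 1996 g as Cl₂.
Concentration rise: 1996 g / 714,000 L = 2.795 mg/L = 2.79 ppm.
Final FC: 1.4 + 2.79 = 4.19 ppm.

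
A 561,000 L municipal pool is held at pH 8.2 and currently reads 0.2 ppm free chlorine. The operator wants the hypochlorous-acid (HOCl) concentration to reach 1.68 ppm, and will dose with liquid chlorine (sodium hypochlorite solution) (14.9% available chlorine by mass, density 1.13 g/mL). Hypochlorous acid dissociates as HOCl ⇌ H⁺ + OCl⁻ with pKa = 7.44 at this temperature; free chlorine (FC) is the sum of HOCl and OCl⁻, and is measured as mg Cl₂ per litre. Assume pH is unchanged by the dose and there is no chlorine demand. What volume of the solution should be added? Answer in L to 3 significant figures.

[OCl⁻]/[HOCl] = 10^(pH − pKa) = 10^(8.2 − 7.44) = 5.754; fraction as HOCl = 1/(1 + 5.754) = 0.1481.
Free chlorine required for 1.68 ppm HOCl: 1.68 / 0.1481 = 11.35 ppm.
FC to add: 11.35 − 0.2 = 11.15 mg/L as Cl₂.
Cl₂ equivalent: 11.15 mg/L × 561,000 L = 6254 g.
Product at 14.9% available Cl: 6254 / 0.149 = 41,970 g.
Volume: 41,970 g ÷ 1.13 g/mL = 37,140 mL.

37.1 L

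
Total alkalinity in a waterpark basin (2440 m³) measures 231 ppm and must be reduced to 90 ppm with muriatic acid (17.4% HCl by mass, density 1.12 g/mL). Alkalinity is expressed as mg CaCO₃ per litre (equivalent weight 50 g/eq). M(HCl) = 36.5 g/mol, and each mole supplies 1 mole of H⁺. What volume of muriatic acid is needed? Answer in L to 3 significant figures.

1,290 L

Volume: 2440 m³ = 2,440,000 L.
Alkalinity to neutralize: (231 − 90) = 141 mg/L as CaCO₃ × 2,440,000 L = 344,000 g as CaCO₃.
Equivalents of H⁺ required: 344,000 ÷ 50 g/eq = 6881 eq = 6881 mol HCl.
Mass of HCl: 6881 × 36.5 = 251,100 g.
Mass of 17.4% solution: 251,100 / 0.174 = 1,443,000 g.
Volume: 1,443,000 g ÷ 1.12 g/mL = 1,289,000 mL.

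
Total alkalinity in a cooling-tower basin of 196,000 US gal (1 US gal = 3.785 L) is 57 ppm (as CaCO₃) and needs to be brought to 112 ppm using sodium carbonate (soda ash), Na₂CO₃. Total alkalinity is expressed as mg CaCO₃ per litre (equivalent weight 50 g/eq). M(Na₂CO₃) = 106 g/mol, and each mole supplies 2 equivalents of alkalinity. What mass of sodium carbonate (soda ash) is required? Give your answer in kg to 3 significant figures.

Volume: 196,000 US gal × 3.785 L/gal = 741,860 L.
Alkalinity to add: (112 − 57) = 55 mg/L as CaCO₃ × 741,860 L = 40,800 g as CaCO₃.
Equivalents: 40,800 g ÷ 50 g/eq = 816 eq.
Each mole of Na₂CO₃ supplies 2 eq, so 816 / 2 = 408 mol.
Mass: 408 mol × 106 g/mol = 43,250 g.

43.3 kg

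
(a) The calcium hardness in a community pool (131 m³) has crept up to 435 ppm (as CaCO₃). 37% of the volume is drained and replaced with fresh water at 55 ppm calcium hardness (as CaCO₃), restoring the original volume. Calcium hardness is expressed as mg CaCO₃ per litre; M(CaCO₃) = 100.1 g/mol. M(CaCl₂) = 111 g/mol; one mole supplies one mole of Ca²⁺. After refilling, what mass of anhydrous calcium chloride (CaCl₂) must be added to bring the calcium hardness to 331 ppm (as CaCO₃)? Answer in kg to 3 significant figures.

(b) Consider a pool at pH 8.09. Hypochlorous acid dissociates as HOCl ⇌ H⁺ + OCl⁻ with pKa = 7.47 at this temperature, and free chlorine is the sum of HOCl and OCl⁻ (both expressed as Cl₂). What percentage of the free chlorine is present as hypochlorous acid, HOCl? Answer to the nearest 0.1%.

(a) Volume: 131 m³ = 131,000 L.
(a) After draining 37% and refilling: 435 × 0.63 + 55 × 0.37 = 294.4 ppm.
(a) Deficit to target: 331 − 294.4 = 36.6 mg/L.
(a) As CaCO₃: 36.6 mg/L × 131,000 L = 4795 g; ÷ 100.1 = 47.9 mol Ca²⁺.
(a) Mass: 47.9 × 111 = 5317 g.

(b) [OCl⁻]/[HOCl] = 10^(pH − pKa) = 10^(8.09 − 7.47) = 10^0.62 = 4.169.
(b) Fraction as HOCl = 1 / (1 + 4.169) = 0.1935.

(a) 5.32 kg; (b) 19.3%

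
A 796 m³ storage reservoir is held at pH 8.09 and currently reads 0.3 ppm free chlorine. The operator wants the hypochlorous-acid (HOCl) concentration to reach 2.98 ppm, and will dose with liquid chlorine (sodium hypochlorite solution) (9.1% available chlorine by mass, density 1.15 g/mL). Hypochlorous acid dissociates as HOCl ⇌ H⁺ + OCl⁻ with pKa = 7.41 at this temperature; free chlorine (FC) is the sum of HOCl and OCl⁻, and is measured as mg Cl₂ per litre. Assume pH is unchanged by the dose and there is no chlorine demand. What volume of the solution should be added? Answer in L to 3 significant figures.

Volume: 796 m³ = 796,000 L.
[OCl⁻]/[HOCl] = 10^(pH − pKa) = 10^(8.09 − 7.41) = 4.786; fraction as HOCl = 1/(1 + 4.786) = 0.1728.
Free chlorine required for 2.98 ppm HOCl: 2.98 / 0.1728 = 17.24 ppm.
FC to add: 17.24 − 0.3 = 16.94 mg/L as Cl₂.
Cl₂ equivalent: 16.94 mg/L × 796,000 L = 13,490 g.
Product at 9.1% available Cl: 13,490 / 0.091 = 148,200 g.
Volume: 148,200 g ÷ 1.15 g/mL = 128,900 mL.

129 L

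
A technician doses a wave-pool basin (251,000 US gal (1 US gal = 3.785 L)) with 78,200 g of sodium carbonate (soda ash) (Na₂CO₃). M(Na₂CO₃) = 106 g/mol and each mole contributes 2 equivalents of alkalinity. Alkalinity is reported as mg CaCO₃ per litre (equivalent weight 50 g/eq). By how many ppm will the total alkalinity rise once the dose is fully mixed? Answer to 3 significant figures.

77.7 ppm

Volume: 251,000 US gal × 3.785 L/gal = 950,035 L.
Moles of Na₂CO₃: 78,200 g ÷ 106 g/mol = 737.7 mol → 1475 eq of alkalinity.
As CaCO₃: 1475 eq × 50 g/eq = 73,770 g.
Rise: 73,770 g / 950,035 L × 1000 = 77.65 mg/L.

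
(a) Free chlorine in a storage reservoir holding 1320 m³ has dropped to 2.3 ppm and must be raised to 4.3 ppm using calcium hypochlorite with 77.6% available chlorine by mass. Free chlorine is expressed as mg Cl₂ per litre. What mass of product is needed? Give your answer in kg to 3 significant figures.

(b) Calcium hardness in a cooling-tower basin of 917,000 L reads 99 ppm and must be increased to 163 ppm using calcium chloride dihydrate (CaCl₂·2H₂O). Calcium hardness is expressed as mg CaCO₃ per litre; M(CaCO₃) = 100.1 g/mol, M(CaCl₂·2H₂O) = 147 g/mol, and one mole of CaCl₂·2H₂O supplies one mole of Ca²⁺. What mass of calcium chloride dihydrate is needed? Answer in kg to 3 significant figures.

(a) 3.40 kg; (b) 86.2 kg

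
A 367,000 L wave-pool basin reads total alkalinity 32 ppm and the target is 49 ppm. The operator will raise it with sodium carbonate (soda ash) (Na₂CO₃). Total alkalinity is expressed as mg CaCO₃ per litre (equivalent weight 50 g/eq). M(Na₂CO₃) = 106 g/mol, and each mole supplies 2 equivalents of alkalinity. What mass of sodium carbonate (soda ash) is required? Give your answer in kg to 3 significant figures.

6.61 kg

Alkalinity to add: (49 − 32) = 17 mg/L as CaCO₃ × 367,000 L = 6239 g as CaCO₃.
Equivalents: 6239 g ÷ 50 g/eq = 124.8 eq.
Each mole of Na₂CO₃ supplies 2 eq, so 124.8 / 2 = 62.39 mol.
Mass: 62.39 mol × 106 g/mol = 6613 g.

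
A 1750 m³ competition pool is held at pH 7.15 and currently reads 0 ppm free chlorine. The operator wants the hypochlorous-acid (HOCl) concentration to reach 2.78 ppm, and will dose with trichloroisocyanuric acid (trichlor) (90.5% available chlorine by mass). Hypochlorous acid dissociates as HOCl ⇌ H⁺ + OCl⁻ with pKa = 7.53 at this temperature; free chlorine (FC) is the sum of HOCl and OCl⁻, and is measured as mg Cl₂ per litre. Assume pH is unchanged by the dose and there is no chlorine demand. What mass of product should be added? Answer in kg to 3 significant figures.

7.62 kg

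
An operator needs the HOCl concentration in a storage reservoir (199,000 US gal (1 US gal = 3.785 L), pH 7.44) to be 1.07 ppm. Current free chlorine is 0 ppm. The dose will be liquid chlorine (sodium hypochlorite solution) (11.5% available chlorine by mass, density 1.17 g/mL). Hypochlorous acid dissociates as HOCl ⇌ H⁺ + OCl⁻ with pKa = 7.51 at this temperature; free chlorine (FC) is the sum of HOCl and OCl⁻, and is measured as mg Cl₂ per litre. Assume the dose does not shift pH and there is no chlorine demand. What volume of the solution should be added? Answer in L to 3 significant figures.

11.1 L

Volume: 199,000 US gal × 3.785 L/gal = 753,215 L.
[OCl⁻]/[HOCl] = 10^(pH − pKa) = 10^(7.44 − 7.51) = 0.8511; fraction as HOCl = 1/(1 + 0.8511) = 0.5402.
Free chlorine required for 1.07 ppm HOCl: 1.07 / 0.5402 = 1.981 ppm.
FC to add: 1.981 − 0 = 1.981 mg/L as Cl₂.
Cl₂ equivalent: 1.981 mg/L × 753,215 L = 1492 g.
Product at 11.5% available Cl: 1492 / 0.115 = 12,970 g.
Volume: 12,970 g ÷ 1.17 g/mL = 11,090 mL.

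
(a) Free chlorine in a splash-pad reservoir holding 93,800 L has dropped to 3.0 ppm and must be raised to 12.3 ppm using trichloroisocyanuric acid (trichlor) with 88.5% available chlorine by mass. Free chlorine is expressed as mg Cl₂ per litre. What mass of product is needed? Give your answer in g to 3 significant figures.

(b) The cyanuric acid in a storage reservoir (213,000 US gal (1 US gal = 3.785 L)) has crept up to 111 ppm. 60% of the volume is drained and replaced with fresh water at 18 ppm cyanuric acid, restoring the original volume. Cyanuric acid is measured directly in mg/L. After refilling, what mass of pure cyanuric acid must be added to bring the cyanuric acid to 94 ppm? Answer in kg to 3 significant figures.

(a) Chlorine deficit: 12.3 − 3.0 = 9.3 ppm = 9.3 mg/L as Cl₂.
(a) Cl₂ equivalent needed: 9.3 mg/L × 93,800 L = 872,300 mg = 872.3 g.
(a) Product at 88.5% available chlorine: 872.3 / 0.885 = 985.7 g.

(b) Volume: 213,000 US gal × 3.785 L/gal = 806,205 L.
(b) After draining 60% and refilling: 111 × 0.40 + 18 × 0.60 = 55.2 ppm.
(b) Deficit to target: 94 − 55.2 = 38.8 mg/L.
(b) Mass: 38.8 mg/L × 806,205 L = 31,280 g cyanuric acid.

(a) 986 g; (b) 31.3 kg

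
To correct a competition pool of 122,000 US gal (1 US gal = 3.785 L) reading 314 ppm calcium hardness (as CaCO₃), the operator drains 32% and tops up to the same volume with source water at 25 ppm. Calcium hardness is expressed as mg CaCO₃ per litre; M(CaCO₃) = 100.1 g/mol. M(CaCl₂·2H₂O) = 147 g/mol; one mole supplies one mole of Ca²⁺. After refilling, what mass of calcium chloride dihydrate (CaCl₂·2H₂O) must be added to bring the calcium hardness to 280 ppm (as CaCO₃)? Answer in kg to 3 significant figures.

Volume: 122,000 US gal × 3.785 L/gal = 461,770 L.
After draining 32% and refilling: 314 × 0.68 + 25 × 0.32 = 221.52 ppm.
Deficit to target: 280 − 221.52 = 58.48 mg/L.
As CaCO₃: 58.48 mg/L × 461,770 L = 27,000 g; ÷ 100.1 = 269.8 mol Ca²⁺.
Mass: 269.8 × 147 = 39,660 g.

39.7 kg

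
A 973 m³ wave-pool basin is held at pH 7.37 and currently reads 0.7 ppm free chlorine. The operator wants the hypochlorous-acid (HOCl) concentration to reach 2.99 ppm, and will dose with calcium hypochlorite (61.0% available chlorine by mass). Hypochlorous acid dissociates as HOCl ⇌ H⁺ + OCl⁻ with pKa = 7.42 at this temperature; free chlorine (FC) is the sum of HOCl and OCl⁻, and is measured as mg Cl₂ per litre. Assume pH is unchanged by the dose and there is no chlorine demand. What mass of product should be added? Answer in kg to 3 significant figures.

7.90 kg

Volume: 973 m³ = 973,000 L.
[OCl⁻]/[HOCl] = 10^(pH − pKa) = 10^(7.37 − 7.42) = 0.8913; fraction as HOCl = 1/(1 + 0.8913) = 0.5288.
Free chlorine required for 2.99 ppm HOCl: 2.99 / 0.5288 = 5.655 ppm.
FC to add: 5.655 − 0.7 = 4.955 mg/L as Cl₂.
Cl₂ equivalent: 4.955 mg/L × 973,000 L = 4821 g.
Product at 61.0% available Cl: 4821 / 0.61 = 7903 g.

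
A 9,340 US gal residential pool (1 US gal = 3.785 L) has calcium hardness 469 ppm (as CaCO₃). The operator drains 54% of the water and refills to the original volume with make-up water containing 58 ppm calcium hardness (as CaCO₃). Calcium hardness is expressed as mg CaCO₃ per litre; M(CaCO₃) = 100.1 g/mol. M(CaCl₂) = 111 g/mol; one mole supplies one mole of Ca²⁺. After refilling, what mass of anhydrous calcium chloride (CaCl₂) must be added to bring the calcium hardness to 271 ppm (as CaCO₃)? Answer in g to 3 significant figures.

Volume: 9,340 US gal × 3.785 L/gal = 35,352 L.
After draining 54% and refilling: 469 × 0.46 + 58 × 0.54 = 247.06 ppm.
Deficit to target: 271 − 247.06 = 23.94 mg/L.
As CaCO₃: 23.94 mg/L × 35,352 L = 846.3 g; ÷ 100.1 = 8.455 mol Ca²⁺.
Mass: 8.455 × 111 = 938.5 g.

938 g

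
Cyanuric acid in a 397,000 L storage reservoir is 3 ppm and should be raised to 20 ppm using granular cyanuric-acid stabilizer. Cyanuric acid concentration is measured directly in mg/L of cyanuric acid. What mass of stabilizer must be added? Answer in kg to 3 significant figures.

6.75 kg

CYA to add: (20 − 3) = 17 mg/L × 397,000 L = 6749 g cyanuric acid.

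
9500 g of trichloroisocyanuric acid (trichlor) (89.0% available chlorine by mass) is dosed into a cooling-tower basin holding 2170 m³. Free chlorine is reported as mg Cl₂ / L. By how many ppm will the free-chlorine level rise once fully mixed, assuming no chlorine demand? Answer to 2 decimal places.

3.90 ppm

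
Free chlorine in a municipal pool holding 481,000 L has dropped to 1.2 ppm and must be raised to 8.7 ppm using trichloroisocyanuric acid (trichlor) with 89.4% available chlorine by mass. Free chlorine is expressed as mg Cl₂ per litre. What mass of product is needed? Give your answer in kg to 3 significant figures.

Chlorine deficit: 8.7 − 1.2 = 7.5 ppm = 7.5 mg/L as Cl₂.
Cl₂ equivalent needed: 7.5 mg/L × 481,000 L = 3,608,000 mg = 3608 g.
Product at 89.4% available chlorine: 3608 / 0.894 = 4035 g.

4.04 kg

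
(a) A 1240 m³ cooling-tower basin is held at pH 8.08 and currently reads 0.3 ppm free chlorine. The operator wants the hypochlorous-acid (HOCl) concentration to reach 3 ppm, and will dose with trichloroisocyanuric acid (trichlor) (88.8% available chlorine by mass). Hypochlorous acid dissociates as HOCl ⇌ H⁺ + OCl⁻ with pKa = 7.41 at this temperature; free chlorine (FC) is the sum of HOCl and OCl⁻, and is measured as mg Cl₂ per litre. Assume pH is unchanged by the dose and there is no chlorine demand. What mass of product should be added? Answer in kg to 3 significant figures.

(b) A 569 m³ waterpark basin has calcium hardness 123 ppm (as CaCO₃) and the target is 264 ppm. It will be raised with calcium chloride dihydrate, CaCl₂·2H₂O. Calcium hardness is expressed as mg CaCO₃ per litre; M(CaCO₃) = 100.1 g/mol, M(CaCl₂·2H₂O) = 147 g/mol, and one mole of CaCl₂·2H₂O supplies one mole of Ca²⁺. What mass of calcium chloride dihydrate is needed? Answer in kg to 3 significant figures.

(a) Volume: 1240 m³ = 1,240,000 L.
(a) [OCl⁻]/[HOCl] = 10^(pH − pKa) = 10^(8.08 − 7.41) = 4.677; fraction as HOCl = 1/(1 + 4.677) = 0.1761.
(a) Free chlorine required for 3 ppm HOCl: 3 / 0.1761 = 17.03 ppm.
(a) FC to add: 17.03 − 0.3 = 16.73 mg/L as Cl₂.
(a) Cl₂ equivalent: 16.73 mg/L × 1,240,000 L = 20,750 g.
(a) Product at 88.8% available Cl: 20,750 / 0.888 = 23,360 g.

(b) Volume: 569 m³ = 569,000 L.
(b) Hardness to add: (264 − 123) = 141 mg/L as CaCO₃ × 569,000 L = 80,230 g as CaCO₃.
(b) Moles of Ca²⁺ (1 mol Ca²⁺ ≡ 1 mol CaCO₃): 80,230 / 100.1 g/mol = 801.5 mol.
(b) Mass of CaCl₂·2H₂O: 801.5 × 147 = 117,800 g.

(a) 23.4 kg; (b) 118 kg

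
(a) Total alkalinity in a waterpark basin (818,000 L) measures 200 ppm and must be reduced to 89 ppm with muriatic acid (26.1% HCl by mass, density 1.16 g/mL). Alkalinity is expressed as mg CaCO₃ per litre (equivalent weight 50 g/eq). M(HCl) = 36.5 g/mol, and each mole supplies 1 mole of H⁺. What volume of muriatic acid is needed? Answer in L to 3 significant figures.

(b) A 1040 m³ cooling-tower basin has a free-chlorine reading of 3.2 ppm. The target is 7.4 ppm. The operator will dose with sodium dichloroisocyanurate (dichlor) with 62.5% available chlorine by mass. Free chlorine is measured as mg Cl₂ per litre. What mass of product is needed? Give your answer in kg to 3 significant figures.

(a) 219 L; (b) 6.99 kg

(a) Alkalinity to neutralize: (200 − 89) = 111 mg/L as CaCO₃ × 818,000 L = 90,800 g as CaCO₃.
(a) Equivalents of H⁺ required: 90,800 ÷ 50 g/eq = 1816 eq = 1816 mol HCl.
(a) Mass of HCl: 1816 × 36.5 = 66,280 g.
(a) Mass of 26.1% solution: 66,280 / 0.261 = 254,000 g.
(a) Volume: 254,000 g ÷ 1.16 g/mL = 218,900 mL.

(b) Volume: 1040 m³ = 1,040,000 L.
(b) Chlorine deficit: 7.4 − 3.2 = 4.2 ppm = 4.2 mg/L as Cl₂.
(b) Cl₂ equivalent needed: 4.2 mg/L × 1,040,000 L = 4,368,000 mg = 4368 g.
(b) Product at 62.5% available chlorine: 4368 / 0.625 = 6989 g.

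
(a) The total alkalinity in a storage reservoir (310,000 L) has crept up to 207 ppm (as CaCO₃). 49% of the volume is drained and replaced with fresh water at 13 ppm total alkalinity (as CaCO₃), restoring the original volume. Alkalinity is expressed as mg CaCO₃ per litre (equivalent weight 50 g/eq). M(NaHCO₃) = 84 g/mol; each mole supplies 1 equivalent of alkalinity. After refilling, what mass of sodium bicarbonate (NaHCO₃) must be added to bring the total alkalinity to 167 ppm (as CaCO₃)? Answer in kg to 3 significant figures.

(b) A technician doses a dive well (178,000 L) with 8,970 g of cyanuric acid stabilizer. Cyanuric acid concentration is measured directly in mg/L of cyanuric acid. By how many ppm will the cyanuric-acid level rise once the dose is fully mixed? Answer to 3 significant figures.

(a) 28.7 kg; (b) 50.4 ppm

(a) After draining 49% and refilling: 207 × 0.51 + 13 × 0.49 = 111.94 ppm.
(a) Deficit to target: 167 − 111.94 = 55.06 mg/L.
(a) As CaCO₃: 55.06 mg/L × 310,000 L = 17,070 g; ÷ 50 g/eq ÷ 1 = 341.4 mol NaHCO₃.
(a) Mass: 341.4 × 84 = 28,680 g.

(b) Rise: 8,970 g / 178,000 L × 1000 = 50.39 mg/L.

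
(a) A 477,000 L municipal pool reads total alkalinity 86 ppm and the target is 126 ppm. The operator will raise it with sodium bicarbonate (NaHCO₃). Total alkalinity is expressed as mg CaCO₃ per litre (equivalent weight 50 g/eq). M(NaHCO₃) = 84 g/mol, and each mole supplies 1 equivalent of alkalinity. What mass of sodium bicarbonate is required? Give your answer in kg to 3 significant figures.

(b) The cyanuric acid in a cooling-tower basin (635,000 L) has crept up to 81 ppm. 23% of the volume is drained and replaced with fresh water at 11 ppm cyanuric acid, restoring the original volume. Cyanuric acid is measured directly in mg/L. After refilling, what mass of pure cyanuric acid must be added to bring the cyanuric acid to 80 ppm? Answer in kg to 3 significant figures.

(a) Alkalinity to add: (126 − 86) = 40 mg/L as CaCO₃ × 477,000 L = 19,080 g as CaCO₃.
(a) Equivalents: 19,080 g ÷ 50 g/eq = 381.6 eq.
(a) NaHCO₃ supplies 1 eq per mole → 381.6 mol.
(a) Mass: 381.6 mol × 84 g/mol = 32,050 g.

(b) After draining 23% and refilling: 81 × 0.77 + 11 × 0.23 = 64.9 ppm.
(b) Deficit to target: 80 − 64.9 = 15.1 mg/L.
(b) Mass: 15.1 mg/L × 635,000 L = 9588 g cyanuric acid.

(a) 32.1 kg; (b) 9.59 kg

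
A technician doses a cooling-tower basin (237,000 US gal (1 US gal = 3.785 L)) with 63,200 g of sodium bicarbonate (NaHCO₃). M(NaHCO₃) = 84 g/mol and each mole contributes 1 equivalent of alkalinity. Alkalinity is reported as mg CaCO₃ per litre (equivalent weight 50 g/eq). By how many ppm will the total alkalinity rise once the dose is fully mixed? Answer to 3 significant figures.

41.9 ppm

Volume: 237,000 US gal × 3.785 L/gal = 897,045 L.
Moles of NaHCO₃: 63,200 g ÷ 84 g/mol = 752.4 mol → 752.4 eq of alkalinity.
As CaCO₃: 752.4 eq × 50 g/eq = 37,620 g.
Rise: 37,620 g / 897,045 L × 1000 = 41.94 mg/L.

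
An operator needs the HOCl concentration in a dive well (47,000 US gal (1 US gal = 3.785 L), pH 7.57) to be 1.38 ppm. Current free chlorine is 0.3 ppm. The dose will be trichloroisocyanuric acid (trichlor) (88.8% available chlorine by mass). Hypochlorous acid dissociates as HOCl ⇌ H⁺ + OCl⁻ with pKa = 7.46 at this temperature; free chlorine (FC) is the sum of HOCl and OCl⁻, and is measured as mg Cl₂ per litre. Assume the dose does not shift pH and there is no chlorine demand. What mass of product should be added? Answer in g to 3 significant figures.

573 g

Volume: 47,000 US gal × 3.785 L/gal = 177,895 L.
[OCl⁻]/[HOCl] = 10^(pH − pKa) = 10^(7.57 − 7.46) = 1.288; fraction as HOCl = 1/(1 + 1.288) = 0.437.
Free chlorine required for 1.38 ppm HOCl: 1.38 / 0.437 = 3.158 ppm.
FC to add: 3.158 − 0.3 = 2.858 mg/L as Cl₂.
Cl₂ equivalent: 2.858 mg/L × 177,895 L = 508.4 g.
Product at 88.8% available Cl: 508.4 / 0.888 = 572.5 g.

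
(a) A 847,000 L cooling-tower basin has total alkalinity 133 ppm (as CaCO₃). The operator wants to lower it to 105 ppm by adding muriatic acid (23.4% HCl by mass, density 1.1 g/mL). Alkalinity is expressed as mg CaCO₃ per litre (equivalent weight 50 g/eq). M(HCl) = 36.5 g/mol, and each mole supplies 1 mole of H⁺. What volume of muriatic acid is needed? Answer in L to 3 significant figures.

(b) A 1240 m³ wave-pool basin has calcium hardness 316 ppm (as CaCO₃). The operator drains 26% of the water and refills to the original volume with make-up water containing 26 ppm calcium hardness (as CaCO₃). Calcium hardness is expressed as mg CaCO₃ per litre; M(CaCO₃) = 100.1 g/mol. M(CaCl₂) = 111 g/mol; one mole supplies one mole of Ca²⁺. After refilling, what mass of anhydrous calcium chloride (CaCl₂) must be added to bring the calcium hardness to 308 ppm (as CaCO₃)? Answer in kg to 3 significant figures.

(a) 67.3 L; (b) 92.7 kg

(a) Alkalinity to neutralize: (133 − 105) = 28 mg/L as CaCO₃ × 847,000 L = 23,720 g as CaCO₃.
(a) Equivalents of H⁺ required: 23,720 ÷ 50 g/eq = 474.3 eq = 474.3 mol HCl.
(a) Mass of HCl: 474.3 × 36.5 = 17,310 g.
(a) Mass of 23.4% solution: 17,310 / 0.234 = 73,990 g.
(a) Volume: 73,990 g ÷ 1.1 g/mL = 67,260 mL.

(b) Volume: 1240 m³ = 1,240,000 L.
(b) After draining 26% and refilling: 316 × 0.74 + 26 × 0.26 = 240.6 ppm.
(b) Deficit to target: 308 − 240.6 = 67.4 mg/L.
(b) As CaCO₃: 67.4 mg/L × 1,240,000 L = 83,580 g; ÷ 100.1 = 834.9 mol Ca²⁺.
(b) Mass: 834.9 × 111 = 92,680 g.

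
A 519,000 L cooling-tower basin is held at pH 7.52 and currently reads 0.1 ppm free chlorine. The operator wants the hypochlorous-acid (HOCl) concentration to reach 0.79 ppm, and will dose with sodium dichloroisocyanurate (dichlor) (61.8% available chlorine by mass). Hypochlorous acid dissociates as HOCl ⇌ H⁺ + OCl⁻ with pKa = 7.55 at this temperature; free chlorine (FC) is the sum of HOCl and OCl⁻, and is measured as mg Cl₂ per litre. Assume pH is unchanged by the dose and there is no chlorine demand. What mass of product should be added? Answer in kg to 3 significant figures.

[OCl⁻]/[HOCl] = 10^(pH − pKa) = 10^(7.52 − 7.55) = 0.9333; fraction as HOCl = 1/(1 + 0.9333) = 0.5173.
Free chlorine required for 0.79 ppm HOCl: 0.79 / 0.5173 = 1.527 ppm.
FC to add: 1.527 − 0.1 = 1.427 mg/L as Cl₂.
Cl₂ equivalent: 1.427 mg/L × 519,000 L = 740.8 g.
Product at 61.8% available Cl: 740.8 / 0.618 = 1199 g.

1.20 kg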